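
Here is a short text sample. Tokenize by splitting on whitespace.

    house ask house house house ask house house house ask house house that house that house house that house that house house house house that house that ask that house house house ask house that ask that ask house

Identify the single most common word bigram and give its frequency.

Bigram frequencies (highest first):
  house house: 11
  house that: 7
  that house: 6
  ask house: 5
  house ask: 4
  that ask: 3
  … (1 more, each ≤ 2)

"house house", 11 times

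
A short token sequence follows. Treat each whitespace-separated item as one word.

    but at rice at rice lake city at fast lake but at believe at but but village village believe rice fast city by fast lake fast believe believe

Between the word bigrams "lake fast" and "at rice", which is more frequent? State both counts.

"at rice" (2 vs 1)

"lake fast": 1 occurrence
"at rice": 2 occurrences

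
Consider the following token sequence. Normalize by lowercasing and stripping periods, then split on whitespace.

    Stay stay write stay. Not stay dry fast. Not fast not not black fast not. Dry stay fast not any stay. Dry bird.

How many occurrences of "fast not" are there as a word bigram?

Scanning the 22 overlapping bigram windows for "fast not":
  position 8–9: fast not
  position 10–11: fast not
  position 14–15: fast not
  position 18–19: fast not

4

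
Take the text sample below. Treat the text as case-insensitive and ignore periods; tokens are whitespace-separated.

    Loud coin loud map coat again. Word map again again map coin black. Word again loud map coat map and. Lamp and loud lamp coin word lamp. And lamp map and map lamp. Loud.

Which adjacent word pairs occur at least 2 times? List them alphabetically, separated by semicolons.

and lamp; lamp and; loud map; map and; map coat

Bigram counts meeting the condition (at least 2 times):
  and lamp: 2
  lamp and: 2
  loud map: 2
  map and: 2
  map coat: 2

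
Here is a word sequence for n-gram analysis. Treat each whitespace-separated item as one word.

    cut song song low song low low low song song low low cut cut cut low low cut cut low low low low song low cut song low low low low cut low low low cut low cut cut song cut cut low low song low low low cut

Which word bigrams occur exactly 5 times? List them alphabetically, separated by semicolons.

Bigram counts meeting the condition (exactly 5 times):
  cut cut: 5
  cut low: 5

cut cut; cut low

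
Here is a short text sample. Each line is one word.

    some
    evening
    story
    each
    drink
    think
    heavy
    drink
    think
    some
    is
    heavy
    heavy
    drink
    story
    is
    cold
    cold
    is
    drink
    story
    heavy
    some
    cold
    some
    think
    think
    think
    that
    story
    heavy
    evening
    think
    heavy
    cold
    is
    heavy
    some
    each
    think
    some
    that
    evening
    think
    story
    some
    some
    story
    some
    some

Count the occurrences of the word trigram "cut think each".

Scanning the 48 overlapping trigram windows for "cut think each":
  (none found)

0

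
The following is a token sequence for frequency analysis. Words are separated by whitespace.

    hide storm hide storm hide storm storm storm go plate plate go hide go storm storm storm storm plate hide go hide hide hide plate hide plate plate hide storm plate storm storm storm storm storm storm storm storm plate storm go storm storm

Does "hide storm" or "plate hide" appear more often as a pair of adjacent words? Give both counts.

"hide storm": 4 occurrences
"plate hide": 3 occurrences

"hide storm" (4 vs 3)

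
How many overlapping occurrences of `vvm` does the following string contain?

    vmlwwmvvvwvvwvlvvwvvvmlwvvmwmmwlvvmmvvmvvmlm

5

Sliding a length-3 window over the 44 characters (42 positions):
  position 20–22: vvm
  position 25–27: vvm
  position 33–35: vvm
  position 37–39: vvm
  position 40–42: vvm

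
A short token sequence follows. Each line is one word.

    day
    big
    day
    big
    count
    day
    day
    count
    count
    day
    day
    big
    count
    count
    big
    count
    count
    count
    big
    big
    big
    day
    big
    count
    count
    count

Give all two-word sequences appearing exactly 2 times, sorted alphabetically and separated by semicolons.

Bigram counts meeting the condition (exactly 2 times):
  big big: 2
  big day: 2
  count big: 2
  count day: 2
  day day: 2

big big; big day; count big; count day; day day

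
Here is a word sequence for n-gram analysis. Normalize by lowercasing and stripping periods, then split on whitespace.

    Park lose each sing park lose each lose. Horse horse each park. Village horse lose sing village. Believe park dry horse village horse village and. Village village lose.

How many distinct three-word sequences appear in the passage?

25

28 tokens → 26 trigram windows in total.
Repeated trigrams (each contributes count−1 duplicates):
  park lose each: 2
1 duplicate windows → 26 − 1 = 25 distinct.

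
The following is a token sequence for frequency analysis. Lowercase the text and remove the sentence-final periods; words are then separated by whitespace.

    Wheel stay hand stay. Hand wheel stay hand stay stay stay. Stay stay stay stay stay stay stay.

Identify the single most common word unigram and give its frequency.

Unigram frequencies (highest first):
  stay: 13
  hand: 3
  wheel: 2

"stay", 13 times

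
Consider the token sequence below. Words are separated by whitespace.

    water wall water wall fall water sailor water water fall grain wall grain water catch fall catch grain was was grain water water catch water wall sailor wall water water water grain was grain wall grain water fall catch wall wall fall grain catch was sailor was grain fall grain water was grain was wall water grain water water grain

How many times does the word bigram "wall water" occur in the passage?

3

Scanning the 59 overlapping bigram windows for "wall water":
  position 2–3: wall water
  position 28–29: wall water
  position 55–56: wall water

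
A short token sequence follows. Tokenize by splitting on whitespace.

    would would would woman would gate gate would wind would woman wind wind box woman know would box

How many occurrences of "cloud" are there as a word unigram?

0

Scanning the 18 tokens for "cloud":
  (none found)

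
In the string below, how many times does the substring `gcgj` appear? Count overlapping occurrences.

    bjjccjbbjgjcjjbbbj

0

Sliding a length-4 window over the 18 characters (15 positions):
  (no match at any position)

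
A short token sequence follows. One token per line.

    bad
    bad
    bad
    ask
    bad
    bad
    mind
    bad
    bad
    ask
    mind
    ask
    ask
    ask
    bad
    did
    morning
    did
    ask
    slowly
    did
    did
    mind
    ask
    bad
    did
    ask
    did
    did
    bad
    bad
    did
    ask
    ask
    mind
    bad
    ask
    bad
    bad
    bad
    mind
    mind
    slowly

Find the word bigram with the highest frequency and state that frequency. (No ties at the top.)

Bigram frequencies (highest first):
  bad bad: 7
  ask bad: 4
  bad ask: 3
  ask ask: 3
  bad did: 3
  did ask: 3
  … (14 more, each ≤ 2)

"bad bad", 7 times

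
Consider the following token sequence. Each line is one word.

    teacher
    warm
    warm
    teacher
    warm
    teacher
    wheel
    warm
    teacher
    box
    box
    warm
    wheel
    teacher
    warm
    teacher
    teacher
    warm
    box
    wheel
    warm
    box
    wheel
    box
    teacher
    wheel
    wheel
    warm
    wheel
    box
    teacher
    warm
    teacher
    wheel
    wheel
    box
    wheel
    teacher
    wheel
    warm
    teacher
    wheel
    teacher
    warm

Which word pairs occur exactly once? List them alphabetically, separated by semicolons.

box box; box warm; teacher box; teacher teacher; warm warm

Bigram counts meeting the condition (exactly once):
  box box: 1
  box warm: 1
  teacher box: 1
  teacher teacher: 1
  warm warm: 1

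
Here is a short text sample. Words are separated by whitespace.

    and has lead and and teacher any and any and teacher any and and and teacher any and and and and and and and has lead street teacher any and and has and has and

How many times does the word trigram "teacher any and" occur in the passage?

4

Scanning the 33 overlapping trigram windows for "teacher any and":
  position 6–8: teacher any and
  position 11–13: teacher any and
  position 16–18: teacher any and
  position 28–30: teacher any and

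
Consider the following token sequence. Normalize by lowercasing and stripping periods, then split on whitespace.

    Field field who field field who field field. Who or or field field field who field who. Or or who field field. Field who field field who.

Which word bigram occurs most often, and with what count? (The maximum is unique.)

Bigram frequencies (highest first):
  field field: 8
  field who: 7
  who field: 5
  who or: 2
  or or: 2
  or field: 1
  … (1 more, each ≤ 1)

"field field", 8 times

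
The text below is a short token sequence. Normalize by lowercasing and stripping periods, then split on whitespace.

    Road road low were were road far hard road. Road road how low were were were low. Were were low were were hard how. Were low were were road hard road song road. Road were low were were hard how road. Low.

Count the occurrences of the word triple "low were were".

Scanning the 40 overlapping trigram windows for "low were were":
  position 3–5: low were were
  position 13–15: low were were
  position 17–19: low were were
  position 20–22: low were were
  position 26–28: low were were
  position 36–38: low were were

6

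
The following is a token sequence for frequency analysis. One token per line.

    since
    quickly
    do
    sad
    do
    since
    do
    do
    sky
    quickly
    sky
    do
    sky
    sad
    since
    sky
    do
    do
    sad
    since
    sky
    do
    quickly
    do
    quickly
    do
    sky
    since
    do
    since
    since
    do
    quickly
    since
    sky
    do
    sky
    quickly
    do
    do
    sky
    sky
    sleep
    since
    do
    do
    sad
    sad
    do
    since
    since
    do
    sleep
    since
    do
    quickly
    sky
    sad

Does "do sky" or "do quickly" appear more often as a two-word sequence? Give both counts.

"do sky" (5 vs 4)

"do sky": 5 occurrences
"do quickly": 4 occurrences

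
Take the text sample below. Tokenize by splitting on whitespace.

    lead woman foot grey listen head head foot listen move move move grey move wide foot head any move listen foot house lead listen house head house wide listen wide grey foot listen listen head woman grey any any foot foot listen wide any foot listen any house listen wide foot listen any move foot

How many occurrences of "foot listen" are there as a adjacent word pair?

Scanning the 54 overlapping bigram windows for "foot listen":
  position 8–9: foot listen
  position 32–33: foot listen
  position 41–42: foot listen
  position 45–46: foot listen
  position 51–52: foot listen

5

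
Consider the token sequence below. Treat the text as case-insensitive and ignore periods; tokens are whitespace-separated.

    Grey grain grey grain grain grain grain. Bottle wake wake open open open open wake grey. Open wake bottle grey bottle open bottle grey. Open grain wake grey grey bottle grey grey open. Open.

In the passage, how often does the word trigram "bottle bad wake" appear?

Scanning the 32 overlapping trigram windows for "bottle bad wake":
  (none found)

0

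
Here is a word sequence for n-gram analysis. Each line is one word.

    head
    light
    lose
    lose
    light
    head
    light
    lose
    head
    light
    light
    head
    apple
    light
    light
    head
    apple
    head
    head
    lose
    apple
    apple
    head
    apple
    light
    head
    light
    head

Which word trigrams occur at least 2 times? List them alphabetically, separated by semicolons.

head apple light; head light lose; light head apple; light head light; light light head

Trigram counts meeting the condition (at least 2 times):
  head apple light: 2
  head light lose: 2
  light head apple: 2
  light head light: 2
  light light head: 2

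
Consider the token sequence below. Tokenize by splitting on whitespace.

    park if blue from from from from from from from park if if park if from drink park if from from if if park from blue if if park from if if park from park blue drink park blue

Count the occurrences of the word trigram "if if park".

4

Scanning the 37 overlapping trigram windows for "if if park":
  position 12–14: if if park
  position 22–24: if if park
  position 27–29: if if park
  position 31–33: if if park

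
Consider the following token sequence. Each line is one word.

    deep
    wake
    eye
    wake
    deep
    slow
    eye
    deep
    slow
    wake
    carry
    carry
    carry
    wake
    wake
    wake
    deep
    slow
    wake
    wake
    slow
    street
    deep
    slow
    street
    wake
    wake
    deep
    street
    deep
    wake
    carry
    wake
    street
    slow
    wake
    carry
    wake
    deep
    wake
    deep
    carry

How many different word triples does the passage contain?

35

42 tokens → 40 trigram windows in total.
Repeated trigrams (each contributes count−1 duplicates):
  deep slow wake: 2
  slow wake carry: 2
  wake carry wake: 2
  wake deep slow: 2
  wake wake deep: 2
5 duplicate windows → 40 − 5 = 35 distinct.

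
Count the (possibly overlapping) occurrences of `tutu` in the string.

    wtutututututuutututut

7

Sliding a length-4 window over the 21 characters (18 positions):
  position 2–5: tutu
  position 4–7: tutu
  position 6–9: tutu
  position 8–11: tutu
  position 10–13: tutu
  position 15–18: tutu
  position 17–20: tutu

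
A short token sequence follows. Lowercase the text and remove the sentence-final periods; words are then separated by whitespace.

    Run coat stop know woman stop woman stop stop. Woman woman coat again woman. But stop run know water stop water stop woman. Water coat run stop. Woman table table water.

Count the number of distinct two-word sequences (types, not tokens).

25

31 tokens → 30 bigram windows in total.
Repeated bigrams (each contributes count−1 duplicates):
  stop woman: 4
  water stop: 2
  woman stop: 2
5 duplicate windows → 30 − 5 = 25 distinct.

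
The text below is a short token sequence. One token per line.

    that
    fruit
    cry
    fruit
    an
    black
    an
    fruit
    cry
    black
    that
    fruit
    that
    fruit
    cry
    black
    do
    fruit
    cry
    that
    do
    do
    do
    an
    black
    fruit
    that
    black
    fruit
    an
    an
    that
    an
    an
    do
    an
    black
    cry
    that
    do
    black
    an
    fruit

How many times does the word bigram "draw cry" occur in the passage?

0

Scanning the 42 overlapping bigram windows for "draw cry":
  (none found)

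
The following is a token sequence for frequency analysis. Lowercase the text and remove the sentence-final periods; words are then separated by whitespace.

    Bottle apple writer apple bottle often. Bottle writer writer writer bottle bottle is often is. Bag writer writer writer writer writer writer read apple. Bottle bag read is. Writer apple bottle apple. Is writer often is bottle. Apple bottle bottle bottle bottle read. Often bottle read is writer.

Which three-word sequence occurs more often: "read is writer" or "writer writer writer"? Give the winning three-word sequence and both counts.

"writer writer writer" (5 vs 2)

"read is writer": 2 occurrences
"writer writer writer": 5 occurrences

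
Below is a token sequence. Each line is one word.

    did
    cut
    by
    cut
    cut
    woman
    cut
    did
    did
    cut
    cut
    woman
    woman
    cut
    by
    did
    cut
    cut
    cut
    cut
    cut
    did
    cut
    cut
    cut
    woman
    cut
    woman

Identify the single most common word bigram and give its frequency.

Bigram frequencies (highest first):
  cut cut: 8
  did cut: 4
  cut woman: 4
  woman cut: 3
  cut by: 2
  cut did: 2
  … (4 more, each ≤ 1)

"cut cut", 8 times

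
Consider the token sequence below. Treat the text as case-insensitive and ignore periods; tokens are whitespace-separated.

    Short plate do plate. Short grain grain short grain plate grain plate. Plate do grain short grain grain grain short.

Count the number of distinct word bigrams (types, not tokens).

11

20 tokens → 19 bigram windows in total.
Repeated bigrams (each contributes count−1 duplicates):
  grain grain: 3
  grain short: 3
  short grain: 3
  grain plate: 2
  plate do: 2
8 duplicate windows → 19 − 8 = 11 distinct.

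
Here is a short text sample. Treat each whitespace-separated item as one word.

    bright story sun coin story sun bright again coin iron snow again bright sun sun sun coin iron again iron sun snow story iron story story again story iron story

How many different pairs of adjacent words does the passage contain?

23

30 tokens → 29 bigram windows in total.
Repeated bigrams (each contributes count−1 duplicates):
  coin iron: 2
  iron story: 2
  story iron: 2
  story sun: 2
  sun coin: 2
  sun sun: 2
6 duplicate windows → 29 − 6 = 23 distinct.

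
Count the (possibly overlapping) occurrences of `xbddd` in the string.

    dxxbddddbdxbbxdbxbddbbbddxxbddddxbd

2

Sliding a length-5 window over the 35 characters (31 positions):
  position 3–7: xbddd
  position 27–31: xbddd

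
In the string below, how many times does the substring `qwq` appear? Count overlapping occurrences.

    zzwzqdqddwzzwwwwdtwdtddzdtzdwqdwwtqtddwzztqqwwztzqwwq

Sliding a length-3 window over the 53 characters (51 positions):
  (no match at any position)

0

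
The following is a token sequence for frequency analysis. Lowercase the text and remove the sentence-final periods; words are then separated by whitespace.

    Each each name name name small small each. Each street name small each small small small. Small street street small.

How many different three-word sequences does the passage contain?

20 tokens → 18 trigram windows in total.
Repeated trigrams (each contributes count−1 duplicates):
  small small small: 2
1 duplicate windows → 18 − 1 = 17 distinct.

17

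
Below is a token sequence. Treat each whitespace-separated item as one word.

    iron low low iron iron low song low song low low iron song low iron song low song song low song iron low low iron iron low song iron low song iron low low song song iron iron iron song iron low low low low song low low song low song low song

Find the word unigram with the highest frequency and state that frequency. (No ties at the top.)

Unigram frequencies (highest first):
  low: 23
  song: 16
  iron: 14

"low", 23 times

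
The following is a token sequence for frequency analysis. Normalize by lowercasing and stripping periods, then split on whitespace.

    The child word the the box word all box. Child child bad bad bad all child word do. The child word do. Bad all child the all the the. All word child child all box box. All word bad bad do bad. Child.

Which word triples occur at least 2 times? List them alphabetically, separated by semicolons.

bad all child; child word do; the child word

Trigram counts meeting the condition (at least 2 times):
  bad all child: 2
  child word do: 2
  the child word: 2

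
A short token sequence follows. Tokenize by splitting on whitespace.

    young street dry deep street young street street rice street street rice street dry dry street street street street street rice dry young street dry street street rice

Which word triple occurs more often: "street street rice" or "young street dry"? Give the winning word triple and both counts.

"street street rice": 4 occurrences
"young street dry": 2 occurrences

"street street rice" (4 vs 2)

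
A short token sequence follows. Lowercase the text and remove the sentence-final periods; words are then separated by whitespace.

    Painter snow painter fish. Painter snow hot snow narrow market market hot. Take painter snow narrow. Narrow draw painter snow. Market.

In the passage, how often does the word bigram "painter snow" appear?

Scanning the 20 overlapping bigram windows for "painter snow":
  position 1–2: painter snow
  position 5–6: painter snow
  position 14–15: painter snow
  position 19–20: painter snow

4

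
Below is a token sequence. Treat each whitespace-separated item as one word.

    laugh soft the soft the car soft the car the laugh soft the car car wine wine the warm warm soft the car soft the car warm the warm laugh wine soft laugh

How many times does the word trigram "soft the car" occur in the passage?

Scanning the 31 overlapping trigram windows for "soft the car":
  position 4–6: soft the car
  position 7–9: soft the car
  position 12–14: soft the car
  position 21–23: soft the car
  position 24–26: soft the car

5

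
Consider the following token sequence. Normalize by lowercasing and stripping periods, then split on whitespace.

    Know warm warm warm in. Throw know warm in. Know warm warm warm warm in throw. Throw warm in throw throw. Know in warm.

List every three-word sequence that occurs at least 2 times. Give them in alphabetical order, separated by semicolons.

Trigram counts meeting the condition (at least 2 times):
  in throw throw: 2
  know warm warm: 2
  warm in throw: 3
  warm warm in: 2
  warm warm warm: 3

in throw throw; know warm warm; warm in throw; warm warm in; warm warm warm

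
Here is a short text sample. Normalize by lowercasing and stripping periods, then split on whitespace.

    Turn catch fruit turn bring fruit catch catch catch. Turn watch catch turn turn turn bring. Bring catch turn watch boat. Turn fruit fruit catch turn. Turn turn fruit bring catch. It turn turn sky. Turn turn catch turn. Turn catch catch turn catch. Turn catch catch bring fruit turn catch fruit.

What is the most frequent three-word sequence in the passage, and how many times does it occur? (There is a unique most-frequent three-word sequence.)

Trigram frequencies (highest first):
  catch turn turn: 3
  turn catch fruit: 2
  catch catch turn: 2
  catch turn watch: 2
  turn turn turn: 2
  turn turn catch: 2
  … (34 more, each ≤ 2)

"catch turn turn", 3 times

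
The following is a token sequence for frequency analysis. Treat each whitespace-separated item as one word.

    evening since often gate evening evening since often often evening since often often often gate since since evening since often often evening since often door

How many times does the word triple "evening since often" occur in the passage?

Scanning the 23 overlapping trigram windows for "evening since often":
  position 1–3: evening since often
  position 6–8: evening since often
  position 10–12: evening since often
  position 18–20: evening since often
  position 22–24: evening since often

5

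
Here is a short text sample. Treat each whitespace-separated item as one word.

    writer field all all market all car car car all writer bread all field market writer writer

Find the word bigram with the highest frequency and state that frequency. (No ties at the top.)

"car car", 2 times

Bigram frequencies (highest first):
  car car: 2
  writer field: 1
  field all: 1
  all all: 1
  all market: 1
  market all: 1
  … (9 more, each ≤ 1)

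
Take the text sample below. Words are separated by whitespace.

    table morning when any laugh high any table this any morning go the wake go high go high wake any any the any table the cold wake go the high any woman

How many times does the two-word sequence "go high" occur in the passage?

2

Scanning the 31 overlapping bigram windows for "go high":
  position 15–16: go high
  position 17–18: go high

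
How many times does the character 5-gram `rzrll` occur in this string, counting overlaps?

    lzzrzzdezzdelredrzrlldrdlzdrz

Sliding a length-5 window over the 29 characters (25 positions):
  position 17–21: rzrll

1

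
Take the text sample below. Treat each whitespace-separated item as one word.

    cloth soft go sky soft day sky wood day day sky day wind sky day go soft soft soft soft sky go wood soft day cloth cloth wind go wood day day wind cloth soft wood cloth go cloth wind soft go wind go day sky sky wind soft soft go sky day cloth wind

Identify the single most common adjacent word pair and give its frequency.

Bigram frequencies (highest first):
  soft soft: 4
  soft go: 3
  day sky: 3
  sky day: 3
  cloth wind: 3
  cloth soft: 2
  … (27 more, each ≤ 2)

"soft soft", 4 times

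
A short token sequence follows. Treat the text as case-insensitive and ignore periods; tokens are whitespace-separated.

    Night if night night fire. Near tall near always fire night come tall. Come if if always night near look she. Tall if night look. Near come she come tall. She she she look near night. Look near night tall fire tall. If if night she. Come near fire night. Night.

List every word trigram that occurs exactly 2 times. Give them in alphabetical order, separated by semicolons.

look near night; night look near

Trigram counts meeting the condition (exactly 2 times):
  look near night: 2
  night look near: 2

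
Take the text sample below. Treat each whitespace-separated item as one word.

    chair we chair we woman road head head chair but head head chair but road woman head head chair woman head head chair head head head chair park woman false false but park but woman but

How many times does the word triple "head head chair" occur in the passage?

Scanning the 34 overlapping trigram windows for "head head chair":
  position 7–9: head head chair
  position 11–13: head head chair
  position 17–19: head head chair
  position 21–23: head head chair
  position 25–27: head head chair

5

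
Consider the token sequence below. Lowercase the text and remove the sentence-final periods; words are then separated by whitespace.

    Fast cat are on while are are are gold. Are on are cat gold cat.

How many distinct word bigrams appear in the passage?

15 tokens → 14 bigram windows in total.
Repeated bigrams (each contributes count−1 duplicates):
  are are: 2
  are on: 2
2 duplicate windows → 14 − 2 = 12 distinct.

12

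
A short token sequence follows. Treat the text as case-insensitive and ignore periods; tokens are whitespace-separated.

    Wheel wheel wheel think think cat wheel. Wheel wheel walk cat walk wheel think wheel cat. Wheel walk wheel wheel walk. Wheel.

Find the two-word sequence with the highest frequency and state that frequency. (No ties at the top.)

Bigram frequencies (highest first):
  wheel wheel: 5
  wheel walk: 3
  walk wheel: 3
  wheel think: 2
  cat wheel: 2
  think think: 1
  … (5 more, each ≤ 1)

"wheel wheel", 5 times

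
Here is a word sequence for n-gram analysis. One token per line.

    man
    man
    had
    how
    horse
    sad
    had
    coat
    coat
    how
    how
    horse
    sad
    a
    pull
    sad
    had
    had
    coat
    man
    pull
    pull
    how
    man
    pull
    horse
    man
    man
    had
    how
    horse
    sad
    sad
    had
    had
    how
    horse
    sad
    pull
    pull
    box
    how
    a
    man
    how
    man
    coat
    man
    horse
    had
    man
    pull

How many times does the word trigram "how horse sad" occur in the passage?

Scanning the 50 overlapping trigram windows for "how horse sad":
  position 4–6: how horse sad
  position 11–13: how horse sad
  position 30–32: how horse sad
  position 36–38: how horse sad

4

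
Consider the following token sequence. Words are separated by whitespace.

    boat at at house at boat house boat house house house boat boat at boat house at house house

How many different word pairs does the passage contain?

9

19 tokens → 18 bigram windows in total.
Repeated bigrams (each contributes count−1 duplicates):
  boat house: 3
  house house: 3
  at boat: 2
  at house: 2
  boat at: 2
  house at: 2
  house boat: 2
9 duplicate windows → 18 − 9 = 9 distinct.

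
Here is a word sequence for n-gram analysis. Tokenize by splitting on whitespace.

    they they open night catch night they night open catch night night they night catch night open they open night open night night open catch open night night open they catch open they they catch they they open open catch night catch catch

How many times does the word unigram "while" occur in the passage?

0

Scanning the 43 tokens for "while":
  (none found)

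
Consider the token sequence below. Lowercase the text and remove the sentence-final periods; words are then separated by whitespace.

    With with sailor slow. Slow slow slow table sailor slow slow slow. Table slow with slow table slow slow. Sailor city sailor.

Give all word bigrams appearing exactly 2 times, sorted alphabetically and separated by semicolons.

Bigram counts meeting the condition (exactly 2 times):
  sailor slow: 2
  table slow: 2

sailor slow; table slow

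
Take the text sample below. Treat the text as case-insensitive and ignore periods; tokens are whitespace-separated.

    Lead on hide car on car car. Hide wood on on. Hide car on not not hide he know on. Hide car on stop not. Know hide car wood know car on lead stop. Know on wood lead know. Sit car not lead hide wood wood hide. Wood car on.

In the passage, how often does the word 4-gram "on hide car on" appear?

3

Scanning the 47 overlapping 4-gram windows for "on hide car on":
  position 2–5: on hide car on
  position 11–14: on hide car on
  position 20–23: on hide car on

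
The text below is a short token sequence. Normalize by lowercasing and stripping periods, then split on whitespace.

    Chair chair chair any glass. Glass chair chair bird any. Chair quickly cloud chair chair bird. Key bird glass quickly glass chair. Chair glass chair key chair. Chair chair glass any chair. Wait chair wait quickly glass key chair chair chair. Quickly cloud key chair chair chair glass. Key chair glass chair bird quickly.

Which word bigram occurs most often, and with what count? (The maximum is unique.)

Bigram frequencies (highest first):
  chair chair: 11
  glass chair: 4
  chair glass: 4
  key chair: 4
  chair bird: 3
  any chair: 2
  … (20 more, each ≤ 2)

"chair chair", 11 times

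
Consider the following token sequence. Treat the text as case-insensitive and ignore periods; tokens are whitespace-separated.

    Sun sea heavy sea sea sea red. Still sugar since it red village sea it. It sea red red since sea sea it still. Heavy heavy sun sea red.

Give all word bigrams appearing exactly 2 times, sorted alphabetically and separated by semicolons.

Bigram counts meeting the condition (exactly 2 times):
  sea it: 2
  sun sea: 2

sea it; sun sea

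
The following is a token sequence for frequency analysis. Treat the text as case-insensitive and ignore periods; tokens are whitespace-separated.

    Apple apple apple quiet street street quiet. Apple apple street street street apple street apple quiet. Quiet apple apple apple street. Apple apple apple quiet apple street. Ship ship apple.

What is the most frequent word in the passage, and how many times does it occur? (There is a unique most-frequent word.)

"apple", 15 times

Unigram frequencies (highest first):
  apple: 15
  street: 8
  quiet: 5
  ship: 2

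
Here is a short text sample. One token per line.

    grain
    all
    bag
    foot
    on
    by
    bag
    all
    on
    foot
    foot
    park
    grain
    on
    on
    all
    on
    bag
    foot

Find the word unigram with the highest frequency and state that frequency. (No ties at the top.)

Unigram frequencies (highest first):
  on: 5
  foot: 4
  all: 3
  bag: 3
  grain: 2
  by: 1
  … (1 more, each ≤ 1)

"on", 5 times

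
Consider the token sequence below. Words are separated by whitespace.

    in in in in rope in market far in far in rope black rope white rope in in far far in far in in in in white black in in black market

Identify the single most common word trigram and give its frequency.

"in in in", 4 times

Trigram frequencies (highest first):
  in in in: 4
  far in far: 2
  in far in: 2
  in in rope: 1
  in rope in: 1
  rope in market: 1
  … (19 more, each ≤ 1)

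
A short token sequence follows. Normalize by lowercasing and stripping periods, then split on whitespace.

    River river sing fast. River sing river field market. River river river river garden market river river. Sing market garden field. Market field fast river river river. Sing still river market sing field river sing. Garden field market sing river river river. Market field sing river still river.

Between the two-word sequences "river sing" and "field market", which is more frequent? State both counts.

"river sing": 5 occurrences
"field market": 3 occurrences

"river sing" (5 vs 3)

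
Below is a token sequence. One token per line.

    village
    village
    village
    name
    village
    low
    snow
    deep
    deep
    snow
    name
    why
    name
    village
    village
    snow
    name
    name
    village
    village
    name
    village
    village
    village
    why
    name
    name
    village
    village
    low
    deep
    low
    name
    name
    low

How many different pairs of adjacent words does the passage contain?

35 tokens → 34 bigram windows in total.
Repeated bigrams (each contributes count−1 duplicates):
  village village: 7
  name village: 5
  name name: 3
  snow name: 2
  village low: 2
  village name: 2
  why name: 2
16 duplicate windows → 34 − 16 = 18 distinct.

18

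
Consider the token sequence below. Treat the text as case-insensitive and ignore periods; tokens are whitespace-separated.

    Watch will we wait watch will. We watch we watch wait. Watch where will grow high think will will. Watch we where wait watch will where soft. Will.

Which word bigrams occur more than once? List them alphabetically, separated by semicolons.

wait watch; watch we; watch will; we watch; will we

Bigram counts meeting the condition (more than once):
  wait watch: 3
  watch we: 2
  watch will: 3
  we watch: 2
  will we: 2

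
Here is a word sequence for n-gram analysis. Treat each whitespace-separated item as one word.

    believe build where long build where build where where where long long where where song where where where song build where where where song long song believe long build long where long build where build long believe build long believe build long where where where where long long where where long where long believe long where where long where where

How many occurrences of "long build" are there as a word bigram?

Scanning the 59 overlapping bigram windows for "long build":
  position 4–5: long build
  position 28–29: long build
  position 32–33: long build

3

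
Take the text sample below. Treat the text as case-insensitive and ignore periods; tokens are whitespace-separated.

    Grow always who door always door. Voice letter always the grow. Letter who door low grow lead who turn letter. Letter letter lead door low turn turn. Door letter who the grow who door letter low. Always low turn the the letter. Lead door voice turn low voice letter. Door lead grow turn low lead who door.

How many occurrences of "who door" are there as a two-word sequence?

4

Scanning the 56 overlapping bigram windows for "who door":
  position 3–4: who door
  position 13–14: who door
  position 33–34: who door
  position 56–57: who door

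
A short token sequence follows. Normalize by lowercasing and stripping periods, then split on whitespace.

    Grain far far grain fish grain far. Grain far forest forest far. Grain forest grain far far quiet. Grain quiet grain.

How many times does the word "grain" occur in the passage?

8

Scanning the 21 tokens for "grain":
  position 1: grain
  position 4: grain
  position 6: grain
  position 8: grain
  position 13: grain
  position 15: grain
  position 19: grain
  position 21: grain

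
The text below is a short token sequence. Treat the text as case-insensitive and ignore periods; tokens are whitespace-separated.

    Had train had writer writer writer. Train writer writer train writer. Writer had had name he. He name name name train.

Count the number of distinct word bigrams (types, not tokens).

21 tokens → 20 bigram windows in total.
Repeated bigrams (each contributes count−1 duplicates):
  writer writer: 4
  name name: 2
  train writer: 2
  writer train: 2
6 duplicate windows → 20 − 6 = 14 distinct.

14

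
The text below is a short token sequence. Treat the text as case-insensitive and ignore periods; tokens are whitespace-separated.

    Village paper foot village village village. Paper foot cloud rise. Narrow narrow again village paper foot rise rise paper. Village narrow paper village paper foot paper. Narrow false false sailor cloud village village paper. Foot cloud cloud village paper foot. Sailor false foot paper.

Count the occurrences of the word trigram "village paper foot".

6

Scanning the 42 overlapping trigram windows for "village paper foot":
  position 1–3: village paper foot
  position 6–8: village paper foot
  position 14–16: village paper foot
  position 23–25: village paper foot
  position 33–35: village paper foot
  position 38–40: village paper foot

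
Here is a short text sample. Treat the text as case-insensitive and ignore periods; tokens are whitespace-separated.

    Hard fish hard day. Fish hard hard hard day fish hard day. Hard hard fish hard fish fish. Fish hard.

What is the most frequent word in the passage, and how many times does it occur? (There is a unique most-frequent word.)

"hard", 10 times

Unigram frequencies (highest first):
  hard: 10
  fish: 7
  day: 3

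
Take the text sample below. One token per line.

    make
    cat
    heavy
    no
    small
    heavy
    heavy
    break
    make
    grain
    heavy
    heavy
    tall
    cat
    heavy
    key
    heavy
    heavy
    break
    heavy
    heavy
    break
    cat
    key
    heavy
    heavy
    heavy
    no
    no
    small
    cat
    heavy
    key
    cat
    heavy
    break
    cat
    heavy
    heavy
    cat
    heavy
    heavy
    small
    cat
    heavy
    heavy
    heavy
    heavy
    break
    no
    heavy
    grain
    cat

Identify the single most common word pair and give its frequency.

"heavy heavy", 11 times

Bigram frequencies (highest first):
  heavy heavy: 11
  cat heavy: 7
  heavy break: 5
  heavy no: 2
  no small: 2
  heavy key: 2
  … (20 more, each ≤ 2)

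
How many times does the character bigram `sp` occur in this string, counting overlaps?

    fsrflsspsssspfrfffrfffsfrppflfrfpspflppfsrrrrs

3

Sliding a length-2 window over the 46 characters (45 positions):
  position 7–8: sp
  position 12–13: sp
  position 34–35: sp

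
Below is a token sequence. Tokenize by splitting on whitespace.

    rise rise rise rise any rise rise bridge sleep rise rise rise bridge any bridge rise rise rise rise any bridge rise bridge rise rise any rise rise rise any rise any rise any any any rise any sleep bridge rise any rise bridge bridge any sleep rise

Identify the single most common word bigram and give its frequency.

Bigram frequencies (highest first):
  rise rise: 12
  rise any: 8
  any rise: 6
  rise bridge: 4
  bridge rise: 4
  sleep rise: 2
  … (7 more, each ≤ 2)

"rise rise", 12 times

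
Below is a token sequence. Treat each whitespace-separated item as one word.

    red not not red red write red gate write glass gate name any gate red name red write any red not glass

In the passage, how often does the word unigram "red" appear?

Scanning the 22 tokens for "red":
  position 1: red
  position 4: red
  position 5: red
  position 7: red
  position 15: red
  position 17: red
  position 20: red

7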